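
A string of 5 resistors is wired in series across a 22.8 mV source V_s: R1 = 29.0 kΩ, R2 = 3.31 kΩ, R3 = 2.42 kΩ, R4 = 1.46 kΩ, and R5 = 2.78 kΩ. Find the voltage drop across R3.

ΣR = 29.0 + 3.31 + 2.42 + 1.46 + 2.78 = 38.97 kΩ.
Voltage divider: V = V_s · (2.420 / 38.97) = 22.8 × 0.06210 = 1.416 mV.

V ≈ 1.42 mV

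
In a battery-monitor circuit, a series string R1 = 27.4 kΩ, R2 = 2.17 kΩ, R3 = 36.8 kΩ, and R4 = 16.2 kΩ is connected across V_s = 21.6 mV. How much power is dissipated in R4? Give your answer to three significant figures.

P ≈ 1.11 nW

ΣR = 82.57 kΩ → I = 21.6/82.57 = 0.2616 µA.
V(R4) = I·R = 4.238 mV; P = V·I = 4.238 × 0.2616 = 1.109 nW.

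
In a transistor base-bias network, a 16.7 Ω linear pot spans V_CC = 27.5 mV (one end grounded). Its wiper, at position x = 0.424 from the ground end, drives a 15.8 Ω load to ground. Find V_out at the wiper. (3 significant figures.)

Lower segment x·R_p = 7.081 Ω; upper segment (1−x)·R_p = 9.619 Ω.
R_L loads the lower segment: effective lower R = 4.890 Ω.
Loaded-divider output: V_out = 27.5 × 0.3370 = 9.268 mV.

V_out ≈ 9.27 mV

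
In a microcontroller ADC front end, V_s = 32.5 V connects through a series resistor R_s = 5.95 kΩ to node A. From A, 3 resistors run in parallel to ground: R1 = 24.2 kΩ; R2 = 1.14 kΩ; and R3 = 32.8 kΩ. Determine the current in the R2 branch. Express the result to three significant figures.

I ≈ 4.29 mA

Combine the parallel branches: R_p = (1/24.2 + 1/1.14 + 1/32.8)⁻¹ = 1.054 kΩ.
Node voltage V_A = V_s · R_p/(R_s + R_p) = 32.5 × 0.1505 = 4.890 V.
Branch current I = V_A/R2 = 4.890/1.14 = 4.289 mA.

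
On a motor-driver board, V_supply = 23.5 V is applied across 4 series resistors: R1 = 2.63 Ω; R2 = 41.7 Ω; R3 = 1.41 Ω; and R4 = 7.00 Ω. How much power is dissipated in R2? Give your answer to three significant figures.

P ≈ 8.28 W

Series current I = V_supply/ΣR = 23.5/52.74 = 0.4456 A.
P(R2) = I²·R2 = (0.4456)² × 41.7 = 8.279 W.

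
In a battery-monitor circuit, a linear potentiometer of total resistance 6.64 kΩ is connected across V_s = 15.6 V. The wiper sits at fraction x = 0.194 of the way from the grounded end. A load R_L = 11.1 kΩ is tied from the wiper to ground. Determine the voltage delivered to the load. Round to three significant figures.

V_out ≈ 2.77 V

Lower segment x·R_p = 1.288 kΩ; upper segment (1−x)·R_p = 5.352 kΩ.
R_L loads the lower segment: effective lower R = 1.154 kΩ.
V_out = 15.6 × 1.154/(5.352 + 1.154) = 2.768 V.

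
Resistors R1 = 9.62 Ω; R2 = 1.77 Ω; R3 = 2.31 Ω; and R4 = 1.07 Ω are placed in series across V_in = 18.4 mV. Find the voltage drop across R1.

ΣR = 9.62 + 1.77 + 2.31 + 1.07 = 14.77 Ω.
V = V_in · R/ΣR = 18.4 × 0.6513 = 11.98 mV.

V ≈ 12.0 mV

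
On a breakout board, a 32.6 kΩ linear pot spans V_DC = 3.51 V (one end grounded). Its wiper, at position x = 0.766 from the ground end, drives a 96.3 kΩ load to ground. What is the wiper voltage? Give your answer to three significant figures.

Split the track: R_lower = x·R_p = 24.97 kΩ, R_upper = (1−x)·R_p = 7.628 kΩ.
(x·R_p) ‖ R_L = 19.83 kΩ.
Loaded-divider output: V_out = 3.51 × 0.7222 = 2.535 V.

V_out ≈ 2.53 V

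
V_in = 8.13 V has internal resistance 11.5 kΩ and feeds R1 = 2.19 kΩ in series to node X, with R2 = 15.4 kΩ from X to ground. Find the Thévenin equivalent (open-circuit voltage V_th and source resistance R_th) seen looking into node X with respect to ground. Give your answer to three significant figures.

R1' = 11.5 + 2.19 = 13.69 kΩ (source resistance + R1).
Open-circuit (no load on X): V_th = V_in · R2/(R1' + R2) = 8.13 × 15.4/(13.69 + 15.4) = 4.304 V.
With V_in suppressed (replaced by a short), R_th = R1' ‖ R2 = (13.69 × 15.4)/(13.69 + 15.4) = 7.247 kΩ.

V_th ≈ 4.30 V, R_th ≈ 7.25 kΩ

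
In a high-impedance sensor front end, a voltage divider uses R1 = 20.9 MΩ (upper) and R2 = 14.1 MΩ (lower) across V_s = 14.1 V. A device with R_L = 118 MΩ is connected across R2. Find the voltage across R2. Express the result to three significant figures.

V_out ≈ 5.30 V

First combine the lower leg with the load: R2 ‖ R_L = 12.60 MΩ.
Then V_out = V_s · R2'/(R1 + R2') = 14.1 × 12.60/33.50 = 5.302 V.
(Unloaded it would be 5.68 V; the load pulls it down.)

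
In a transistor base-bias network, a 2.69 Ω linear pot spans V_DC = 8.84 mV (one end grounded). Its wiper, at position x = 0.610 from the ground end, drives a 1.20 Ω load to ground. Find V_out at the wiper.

V_out ≈ 3.52 mV

Split the track: R_lower = x·R_p = 1.641 Ω, R_upper = (1−x)·R_p = 1.049 Ω.
Lower segment in parallel with the load: 1.641 ‖ 1.20 = 0.6931 Ω.
V_out = 8.84 × 0.6931/(1.049 + 0.6931) = 3.517 mV.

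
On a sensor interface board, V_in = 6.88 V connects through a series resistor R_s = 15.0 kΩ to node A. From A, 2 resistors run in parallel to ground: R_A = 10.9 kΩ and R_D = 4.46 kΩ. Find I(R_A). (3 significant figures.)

I ≈ 0.110 mA

Equivalent of the parallel group: R_p = 3.165 kΩ.
V_A = 6.88 × 3.165/18.16 = 1.199 V.
I(R_A) = V_A / R_A = 1.199/10.9 = 0.1100 mA.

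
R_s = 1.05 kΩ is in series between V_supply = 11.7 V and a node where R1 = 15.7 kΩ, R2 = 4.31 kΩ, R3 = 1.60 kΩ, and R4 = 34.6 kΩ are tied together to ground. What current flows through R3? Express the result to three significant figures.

Equivalent of the parallel group: R_p = 1.053 kΩ.
V_A = 11.7 × 1.053/2.103 = 5.859 V.
Branch current I = V_A/R3 = 5.859/1.60 = 3.662 mA.
(Check via current divider: I_total = 5.563 mA; share G_k/ΣG = 0.6582 → same result.)

I ≈ 3.66 mA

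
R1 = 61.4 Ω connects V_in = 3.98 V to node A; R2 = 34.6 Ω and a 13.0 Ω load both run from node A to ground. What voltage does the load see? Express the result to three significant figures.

First combine the lower leg with the load: R2 ‖ R_L = 9.450 Ω.
Then V_out = V_in · R2'/(R1 + R2') = 3.98 × 9.450/70.85 = 0.5308 V.
(Unloaded it would be 1.43 V; the load pulls it down.)

V_out ≈ 0.531 V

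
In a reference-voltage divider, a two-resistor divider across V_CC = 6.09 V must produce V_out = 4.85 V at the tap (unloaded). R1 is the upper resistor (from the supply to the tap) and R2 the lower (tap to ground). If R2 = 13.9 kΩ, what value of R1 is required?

R1 ≈ 3.55 kΩ

The divider ratio is R2/(R1+R2) = 4.85/6.09 = 0.7964.
R1 = R2·(1/k − 1) = 13.9 × 0.2557 = 3.554 kΩ.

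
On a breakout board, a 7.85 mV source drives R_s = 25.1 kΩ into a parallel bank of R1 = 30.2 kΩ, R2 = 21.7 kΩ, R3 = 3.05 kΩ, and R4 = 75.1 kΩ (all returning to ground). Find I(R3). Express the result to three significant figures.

Equivalent of the parallel group: R_p = 2.379 kΩ.
Node voltage V_A = V_in · R_p/(R_s + R_p) = 7.85 × 0.08657 = 0.6796 mV.
Branch current I = V_A/R3 = 0.6796/3.05 = 0.2228 µA.

I ≈ 0.223 µA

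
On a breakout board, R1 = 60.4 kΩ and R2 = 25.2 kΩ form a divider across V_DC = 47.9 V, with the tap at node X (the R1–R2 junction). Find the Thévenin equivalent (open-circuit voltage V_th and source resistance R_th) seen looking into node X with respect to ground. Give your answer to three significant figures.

V_th is the unloaded tap voltage: V_DC · R2/(R1+R2) = 47.9 × 0.2944 = 14.10 V.
Zeroing V_DC shorts the top of R1 to ground, so R_th = R1 ‖ R2 = 17.78 kΩ.

V_th ≈ 14.1 V, R_th ≈ 17.8 kΩ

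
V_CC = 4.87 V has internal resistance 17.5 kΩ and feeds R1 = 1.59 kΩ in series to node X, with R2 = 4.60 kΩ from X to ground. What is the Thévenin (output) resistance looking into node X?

R1' = 17.5 + 1.59 = 19.09 kΩ (source resistance + R1).
Zeroing V_CC shorts the top of R1' to ground, so R_th = R1' ‖ R2 = 3.707 kΩ.

R_th ≈ 3.71 kΩ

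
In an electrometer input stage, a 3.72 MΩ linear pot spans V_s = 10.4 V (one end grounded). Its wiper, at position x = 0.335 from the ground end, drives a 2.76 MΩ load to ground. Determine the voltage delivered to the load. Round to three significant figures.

V_out ≈ 2.68 V

The pot divides into 2.474 MΩ above the wiper and 1.246 MΩ below.
Lower segment in parallel with the load: 1.246 ‖ 2.76 = 0.8585 MΩ.
Loaded-divider output: V_out = 10.4 × 0.2576 = 2.679 V.
(Unloaded: V_out = x·V_s = 3.48 V.)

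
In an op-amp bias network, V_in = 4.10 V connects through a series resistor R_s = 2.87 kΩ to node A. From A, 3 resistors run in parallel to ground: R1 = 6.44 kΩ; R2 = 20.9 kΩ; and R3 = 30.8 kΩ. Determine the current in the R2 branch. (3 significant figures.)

Parallel bank: R_p = 1/(1/6.44 + 1/20.9 + 1/30.8) = 4.245 kΩ.
V_A = 4.10 × 4.245/7.115 = 2.446 V.
Branch current I = V_A/R2 = 2.446/20.9 = 0.1170 mA.

I ≈ 0.117 mA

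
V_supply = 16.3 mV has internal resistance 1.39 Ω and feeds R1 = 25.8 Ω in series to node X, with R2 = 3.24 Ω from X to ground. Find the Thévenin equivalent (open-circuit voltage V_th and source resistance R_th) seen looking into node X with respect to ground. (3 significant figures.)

V_th ≈ 1.74 mV, R_th ≈ 2.90 Ω

R1' = 1.39 + 25.8 = 27.19 Ω (source resistance + R1).
Open-circuit (no load on X): V_th = V_supply · R2/(R1' + R2) = 16.3 × 3.24/(27.19 + 3.24) = 1.736 mV.
Zeroing V_supply shorts the top of R1' to ground, so R_th = R1' ‖ R2 = 2.895 Ω.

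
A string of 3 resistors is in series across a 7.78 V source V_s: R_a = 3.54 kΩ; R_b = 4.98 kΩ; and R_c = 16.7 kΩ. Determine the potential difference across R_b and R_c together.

V ≈ 6.69 V

Series total: ΣR = 3.54 + 4.98 + 16.7 = 25.22 kΩ.
R_{R_b..R_c} = 4.98 + 16.7 = 21.68 kΩ.
By the voltage-divider rule, V = 7.78 × 21.68/25.22 = 6.688 V.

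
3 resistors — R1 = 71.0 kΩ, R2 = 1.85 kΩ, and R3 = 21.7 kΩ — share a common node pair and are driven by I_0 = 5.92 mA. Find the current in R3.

I ≈ 0.454 mA

ΣG = 1/71.0 + 1/1.85 + 1/21.7 = 0.6007.
R3 takes the fraction G_k/ΣG = 0.04608/0.6007 = 0.07671, so I = 5.92 × 0.07671 = 0.4541 mA.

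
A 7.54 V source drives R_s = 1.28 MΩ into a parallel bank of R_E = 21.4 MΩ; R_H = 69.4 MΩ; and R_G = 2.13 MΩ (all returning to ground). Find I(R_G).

I ≈ 2.11 µA

Combine the parallel branches: R_p = (1/21.4 + 1/69.4 + 1/2.13)⁻¹ = 1.885 MΩ.
Node voltage V_A = V_supply · R_p/(R_s + R_p) = 7.54 × 0.5955 = 4.490 V.
Branch current I = V_A/R_G = 4.490/2.13 = 2.108 µA.
(Check via current divider: I_total = 2.383 µA; share G_k/ΣG = 0.8848 → same result.)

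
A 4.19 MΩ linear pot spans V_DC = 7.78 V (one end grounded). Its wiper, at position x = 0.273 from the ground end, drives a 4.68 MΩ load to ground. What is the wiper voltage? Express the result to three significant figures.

The pot divides into 3.046 MΩ above the wiper and 1.144 MΩ below.
(x·R_p) ‖ R_L = 0.9192 MΩ.
Loaded-divider output: V_out = 7.78 × 0.2318 = 1.803 V.
(Unloaded: V_out = x·V_DC = 2.12 V.)

V_out ≈ 1.80 V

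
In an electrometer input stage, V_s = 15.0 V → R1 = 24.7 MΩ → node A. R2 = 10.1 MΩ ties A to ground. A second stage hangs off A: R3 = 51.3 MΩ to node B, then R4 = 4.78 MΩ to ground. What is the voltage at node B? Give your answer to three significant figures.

V_B ≈ 0.329 V

Looking into the second stage from A: R3 + R4 = 56.08 MΩ appears in parallel with R2.
Effective lower resistance at A: R2 ‖ 56.08 = 8.559 MΩ.
V_A = 15.0 × 8.559/(24.7 + 8.559) = 3.860 V.
Stage 2 is unloaded, so V_B = V_A · R4/(R3+R4) = 3.860 × 4.78/56.08 = 0.3290 V.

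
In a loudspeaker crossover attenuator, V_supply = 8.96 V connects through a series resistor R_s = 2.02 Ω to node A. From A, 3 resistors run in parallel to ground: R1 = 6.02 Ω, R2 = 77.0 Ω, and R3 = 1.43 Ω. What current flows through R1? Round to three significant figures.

Equivalent of the parallel group: R_p = 1.138 Ω.
V_A = 8.96 × 1.138/3.158 = 3.230 V.
Branch current I = V_A/R1 = 3.230/6.02 = 0.5365 A.

I ≈ 0.536 A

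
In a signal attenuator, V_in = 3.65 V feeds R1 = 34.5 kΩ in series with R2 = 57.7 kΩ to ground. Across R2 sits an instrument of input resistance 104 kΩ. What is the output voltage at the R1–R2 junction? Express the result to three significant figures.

The load sits in parallel with R2, giving an effective lower resistance R2' = R2·R_L/(R2+R_L) = 37.11 kΩ.
Now apply the divider: V_out = 3.65 × 0.5182 = 1.892 V.

V_out ≈ 1.89 V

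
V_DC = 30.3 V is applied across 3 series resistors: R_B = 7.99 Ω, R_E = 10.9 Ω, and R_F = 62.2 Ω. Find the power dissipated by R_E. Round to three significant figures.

ΣR = 81.09 Ω → I = 30.3/81.09 = 0.3737 A.
P(R_E) = I²·R_E = (0.3737)² × 10.9 = 1.522 W.

P ≈ 1.52 W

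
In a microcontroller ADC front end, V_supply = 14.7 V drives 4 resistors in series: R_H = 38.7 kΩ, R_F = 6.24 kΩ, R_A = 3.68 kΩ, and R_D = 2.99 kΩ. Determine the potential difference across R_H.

ΣR = 38.7 + 6.24 + 3.68 + 2.99 = 51.61 kΩ.
Voltage divider: V = V_supply · (38.70 / 51.61) = 14.7 × 0.7499 = 11.02 V.

V ≈ 11.0 V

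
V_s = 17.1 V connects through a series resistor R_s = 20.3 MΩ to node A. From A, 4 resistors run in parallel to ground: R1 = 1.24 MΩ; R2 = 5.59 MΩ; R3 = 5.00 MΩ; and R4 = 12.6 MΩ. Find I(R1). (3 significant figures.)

Equivalent of the parallel group: R_p = 0.7907 MΩ.
V_A = 17.1 × 0.7907/21.09 = 0.6411 V.
Branch current I = V_A/R1 = 0.6411/1.24 = 0.5170 µA.

I ≈ 0.517 µA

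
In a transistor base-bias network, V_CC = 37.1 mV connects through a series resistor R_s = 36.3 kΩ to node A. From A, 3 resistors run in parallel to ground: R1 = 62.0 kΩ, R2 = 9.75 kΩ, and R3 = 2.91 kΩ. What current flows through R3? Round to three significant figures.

I ≈ 0.717 µA

Parallel bank: R_p = 1/(1/62.0 + 1/9.75 + 1/2.91) = 2.163 kΩ.
V_A by voltage divider: V_A = 37.1 × 2.163/(36.3 + 2.163) = 2.086 mV.
Branch current I = V_A/R3 = 2.086/2.91 = 0.7169 µA.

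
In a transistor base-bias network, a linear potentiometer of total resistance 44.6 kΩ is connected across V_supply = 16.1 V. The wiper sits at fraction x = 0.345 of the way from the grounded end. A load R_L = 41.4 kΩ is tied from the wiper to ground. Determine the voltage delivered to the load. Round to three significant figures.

Split the track: R_lower = x·R_p = 15.39 kΩ, R_upper = (1−x)·R_p = 29.21 kΩ.
(x·R_p) ‖ R_L = 11.22 kΩ.
V_out = 16.1 × 11.22/(29.21 + 11.22) = 4.467 V.
(Unloaded: V_out = x·V_supply = 5.55 V.)

V_out ≈ 4.47 V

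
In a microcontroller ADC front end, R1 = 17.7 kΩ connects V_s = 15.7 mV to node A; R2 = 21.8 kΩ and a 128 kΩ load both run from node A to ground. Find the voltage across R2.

V_out ≈ 8.05 mV

The load sits in parallel with R2, giving an effective lower resistance R2' = R2·R_L/(R2+R_L) = 18.63 kΩ.
Voltage divider with the loaded lower leg: V_out = 15.7 × 18.63/(17.7 + 18.63) = 15.7 × 0.5128 = 8.050 mV.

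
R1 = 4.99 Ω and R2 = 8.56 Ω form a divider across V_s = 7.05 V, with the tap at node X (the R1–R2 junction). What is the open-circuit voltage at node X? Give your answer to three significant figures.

V_th ≈ 4.45 V

Open-circuit (no load on X): V_th = V_s · R2/(R1 + R2) = 7.05 × 8.56/(4.990 + 8.56) = 4.454 V.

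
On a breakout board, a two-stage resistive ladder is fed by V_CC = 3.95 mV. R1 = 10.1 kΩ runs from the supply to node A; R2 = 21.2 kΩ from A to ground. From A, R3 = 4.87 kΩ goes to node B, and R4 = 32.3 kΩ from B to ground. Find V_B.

V_B ≈ 1.96 mV

Looking into the second stage from A: R3 + R4 = 37.17 kΩ appears in parallel with R2.
Effective lower resistance at A: R2 ‖ 37.17 = 13.50 kΩ.
V_A = 3.95 × 13.50/(10.1 + 13.50) = 2.260 mV.
Then the unloaded second divider: V_B = V_A × R4/(R3+R4) = 2.260 × 0.8690 = 1.964 mV.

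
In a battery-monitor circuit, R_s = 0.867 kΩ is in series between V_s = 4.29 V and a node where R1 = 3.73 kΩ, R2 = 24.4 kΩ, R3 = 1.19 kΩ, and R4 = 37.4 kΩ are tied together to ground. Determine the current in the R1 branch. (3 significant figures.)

Parallel bank: R_p = 1/(1/3.73 + 1/24.4 + 1/1.19 + 1/37.4) = 0.8502 kΩ.
V_A = 4.29 × 0.8502/1.717 = 2.124 V.
I(R1) = V_A / R1 = 2.124/3.73 = 0.5695 mA.

I ≈ 0.569 mA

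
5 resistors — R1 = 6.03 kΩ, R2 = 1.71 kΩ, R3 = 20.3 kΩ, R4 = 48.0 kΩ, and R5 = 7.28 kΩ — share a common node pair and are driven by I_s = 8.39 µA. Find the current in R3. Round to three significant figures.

Conductances: ΣG = 1/6.03 + 1/1.71 + 1/20.3 + 1/48.0 + 1/7.28 = 0.9581 (1/kΩ).
By the current-divider rule, I = I_s · G_k/ΣG = 8.39 × 0.05142 = 0.4314 µA.

I ≈ 0.431 µA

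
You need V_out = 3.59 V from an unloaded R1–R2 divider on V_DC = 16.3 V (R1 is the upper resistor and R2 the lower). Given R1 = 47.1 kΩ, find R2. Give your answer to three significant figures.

R2 ≈ 13.3 kΩ

Required fraction k = V_out/V_DC = 0.2202.
Rearranging, R2 = R1·k/(1−k) = 47.1 × 0.2825 = 13.30 kΩ.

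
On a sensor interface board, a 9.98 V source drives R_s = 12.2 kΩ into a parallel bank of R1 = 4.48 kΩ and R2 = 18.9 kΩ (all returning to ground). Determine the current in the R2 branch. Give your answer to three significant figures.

Equivalent of the parallel group: R_p = 3.622 kΩ.
V_A = 9.98 × 3.622/15.82 = 2.284 V.
I(R2) = V_A / R2 = 2.284/18.9 = 0.1209 mA.

I ≈ 0.121 mA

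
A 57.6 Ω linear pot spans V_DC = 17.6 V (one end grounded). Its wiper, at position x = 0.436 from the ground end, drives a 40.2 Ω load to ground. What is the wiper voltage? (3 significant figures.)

V_out ≈ 5.67 V

Lower segment x·R_p = 25.11 Ω; upper segment (1−x)·R_p = 32.49 Ω.
R_L loads the lower segment: effective lower R = 15.46 Ω.
V_out = 17.6 × 15.46/(32.49 + 15.46) = 5.674 V.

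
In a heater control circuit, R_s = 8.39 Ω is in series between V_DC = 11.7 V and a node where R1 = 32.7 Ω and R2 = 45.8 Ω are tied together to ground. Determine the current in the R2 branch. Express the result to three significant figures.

I ≈ 0.177 A

Equivalent of the parallel group: R_p = 19.08 Ω.
Node voltage V_A = V_DC · R_p/(R_s + R_p) = 11.7 × 0.6946 = 8.126 V.
I(R2) = V_A / R2 = 8.126/45.8 = 0.1774 A.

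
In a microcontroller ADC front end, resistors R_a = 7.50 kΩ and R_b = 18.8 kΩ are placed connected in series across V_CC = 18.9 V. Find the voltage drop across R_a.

Total series resistance ΣR = 7.50 + 18.8 = 26.30 kΩ.
V = V_CC · R/ΣR = 18.9 × 0.2852 = 5.390 V.

V ≈ 5.39 V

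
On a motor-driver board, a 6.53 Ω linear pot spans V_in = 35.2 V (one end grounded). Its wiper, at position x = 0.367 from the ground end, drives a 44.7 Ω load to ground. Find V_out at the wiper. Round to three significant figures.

V_out ≈ 12.5 V

Split the track: R_lower = x·R_p = 2.397 Ω, R_upper = (1−x)·R_p = 4.133 Ω.
Lower segment in parallel with the load: 2.397 ‖ 44.7 = 2.275 Ω.
Then V_out = V_in · 2.275/(4.133 + 2.275) = 12.49 V.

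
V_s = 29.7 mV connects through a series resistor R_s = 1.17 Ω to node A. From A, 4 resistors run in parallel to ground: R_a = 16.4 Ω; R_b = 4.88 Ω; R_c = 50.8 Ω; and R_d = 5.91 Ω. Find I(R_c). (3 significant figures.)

I ≈ 0.382 mA

Equivalent of the parallel group: R_p = 2.199 Ω.
V_A = 29.7 × 2.199/3.369 = 19.39 mV.
Branch current I = V_A/R_c = 19.39/50.8 = 0.3816 mA.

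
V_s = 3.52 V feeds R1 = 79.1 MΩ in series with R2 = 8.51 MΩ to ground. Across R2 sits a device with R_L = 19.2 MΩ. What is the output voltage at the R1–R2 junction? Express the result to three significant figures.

The load sits in parallel with R2, giving an effective lower resistance R2' = R2·R_L/(R2+R_L) = 5.896 MΩ.
Then V_out = V_s · R2'/(R1 + R2') = 3.52 × 5.896/85.00 = 0.2442 V.

V_out ≈ 0.244 V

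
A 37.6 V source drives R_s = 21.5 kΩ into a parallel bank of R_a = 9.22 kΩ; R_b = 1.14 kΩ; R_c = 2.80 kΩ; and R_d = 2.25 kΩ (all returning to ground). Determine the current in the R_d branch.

Parallel bank: R_p = 1/(1/9.22 + 1/1.14 + 1/2.80 + 1/2.25) = 0.5595 kΩ.
V_A = 37.6 × 0.5595/22.06 = 0.9537 V.
I(R_d) = V_A / R_d = 0.9537/2.25 = 0.4239 mA.

I ≈ 0.424 mA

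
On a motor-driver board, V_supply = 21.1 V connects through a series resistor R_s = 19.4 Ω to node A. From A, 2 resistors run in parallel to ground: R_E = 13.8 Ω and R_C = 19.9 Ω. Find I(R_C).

Combine the parallel branches: R_p = (1/13.8 + 1/19.9)⁻¹ = 8.149 Ω.
V_A by voltage divider: V_A = 21.1 × 8.149/(19.4 + 8.149) = 6.241 V.
I(R_C) = V_A / R_C = 6.241/19.9 = 0.3136 A.

I ≈ 0.314 A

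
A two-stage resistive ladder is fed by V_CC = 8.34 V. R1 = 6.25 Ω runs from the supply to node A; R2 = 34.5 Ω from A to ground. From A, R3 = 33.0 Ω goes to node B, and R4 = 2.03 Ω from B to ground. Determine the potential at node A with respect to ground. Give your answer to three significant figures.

Node A sees R2 in parallel with the series input of stage 2, R3 + R4 = 35.03 Ω.
R2 ‖ (R3+R4) = 17.38 Ω.
So V_A = 8.34 × 0.7355 = 6.134 V.

V_A ≈ 6.13 V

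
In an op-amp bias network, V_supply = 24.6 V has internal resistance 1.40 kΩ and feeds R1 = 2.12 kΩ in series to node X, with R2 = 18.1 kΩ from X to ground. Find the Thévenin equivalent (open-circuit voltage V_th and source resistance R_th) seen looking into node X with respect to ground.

V_th ≈ 20.6 V, R_th ≈ 2.95 kΩ

R1' = 1.40 + 2.12 = 3.520 kΩ (source resistance + R1).
With X open, the divider is unloaded: V_th = 24.6 × 18.1/21.62 = 20.59 V.
Looking into X with the source shorted: R_th = R1'·R2/(R1'+R2) = 3.520 × 18.1/21.62 = 2.947 kΩ.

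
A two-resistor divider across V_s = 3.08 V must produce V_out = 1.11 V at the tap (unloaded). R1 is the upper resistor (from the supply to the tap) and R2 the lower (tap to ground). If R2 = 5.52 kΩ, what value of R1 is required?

R1 ≈ 9.80 kΩ

Required fraction k = V_out/V_s = 0.3604.
R1 = R2·(1/k − 1) = 5.52 × 1.775 = 9.797 kΩ.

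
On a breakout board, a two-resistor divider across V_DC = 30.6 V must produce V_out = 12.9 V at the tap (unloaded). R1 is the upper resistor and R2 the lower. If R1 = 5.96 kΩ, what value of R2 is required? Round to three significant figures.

R2 ≈ 4.34 kΩ

V_out/V_DC = R2/(R1+R2) = 0.4216.
Rearranging, R2 = R1·k/(1−k) = 5.96 × 0.7288 = 4.344 kΩ.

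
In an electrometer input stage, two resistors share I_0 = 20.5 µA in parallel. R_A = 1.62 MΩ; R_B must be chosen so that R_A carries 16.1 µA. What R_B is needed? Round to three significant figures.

R_B ≈ 5.93 MΩ

The fraction through R_A equals R_B/(R_A+R_B).
With f = 0.7854, R_B = R_A · f/(1−f) = 1.62 × 3.659 = 5.928 MΩ.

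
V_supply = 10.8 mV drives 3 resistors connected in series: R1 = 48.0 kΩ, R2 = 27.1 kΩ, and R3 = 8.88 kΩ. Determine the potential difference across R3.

V ≈ 1.14 mV

ΣR = 48.0 + 27.1 + 8.88 = 83.98 kΩ.
Voltage divider: V = V_supply · (8.880 / 83.98) = 10.8 × 0.1057 = 1.142 mV.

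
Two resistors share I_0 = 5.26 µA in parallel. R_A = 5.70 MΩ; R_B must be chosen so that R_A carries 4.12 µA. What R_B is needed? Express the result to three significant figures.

In a two-way split, I_A/I_0 = R_B/(R_A + R_B).
4.12/5.26 = R_B/(R_A + R_B) → R_B = R_A · (0.7833)/(1 − 0.7833) = 5.70 × 3.614 = 20.60 MΩ.

R_B ≈ 20.6 MΩ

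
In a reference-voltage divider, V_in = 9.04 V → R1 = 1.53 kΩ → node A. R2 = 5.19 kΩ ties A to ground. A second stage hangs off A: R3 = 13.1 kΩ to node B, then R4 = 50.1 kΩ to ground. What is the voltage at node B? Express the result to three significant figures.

V_B ≈ 5.43 V

The second stage (R3 + R4 = 63.20 kΩ) loads node A in parallel with R2.
R2 ‖ (R3+R4) = 4.796 kΩ.
So V_A = 9.04 × 0.7581 = 6.854 V.
Then the unloaded second divider: V_B = V_A × R4/(R3+R4) = 6.854 × 0.7927 = 5.433 V.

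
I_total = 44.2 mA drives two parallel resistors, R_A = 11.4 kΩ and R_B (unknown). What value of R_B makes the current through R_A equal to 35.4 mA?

The fraction through R_A equals R_B/(R_A+R_B).
With f = 0.8009, R_B = R_A · f/(1−f) = 11.4 × 4.023 = 45.86 kΩ.

R_B ≈ 45.9 kΩ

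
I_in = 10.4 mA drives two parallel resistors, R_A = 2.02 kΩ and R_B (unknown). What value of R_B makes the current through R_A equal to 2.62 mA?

In a two-way split, I_A/I_in = R_B/(R_A + R_B).
With f = 0.2519, R_B = R_A · f/(1−f) = 2.02 × 0.3368 = 0.6803 kΩ.

R_B ≈ 0.680 kΩ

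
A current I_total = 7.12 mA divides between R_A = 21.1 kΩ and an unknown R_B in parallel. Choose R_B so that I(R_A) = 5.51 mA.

Two-branch current divider: I_A = I_total · R_B/(R_A + R_B).
5.51/7.12 = R_B/(R_A + R_B) → R_B = R_A · (0.7739)/(1 − 0.7739) = 21.1 × 3.422 = 72.21 kΩ.

R_B ≈ 72.2 kΩ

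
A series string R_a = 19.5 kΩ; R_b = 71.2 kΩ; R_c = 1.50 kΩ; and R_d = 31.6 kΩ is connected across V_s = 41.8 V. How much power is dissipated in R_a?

P ≈ 2.22 mW

ΣR = 123.8 kΩ → I = 41.8/123.8 = 0.3376 mA.
V(R_a) = I·R = 6.584 V; P = V·I = 6.584 × 0.3376 = 2.223 mW.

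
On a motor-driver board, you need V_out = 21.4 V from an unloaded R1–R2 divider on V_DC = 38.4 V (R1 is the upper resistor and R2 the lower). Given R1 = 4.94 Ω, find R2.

R2 ≈ 6.22 Ω

Required fraction k = V_out/V_DC = 0.5573.
Rearranging, R2 = R1·k/(1−k) = 4.94 × 1.259 = 6.219 Ω.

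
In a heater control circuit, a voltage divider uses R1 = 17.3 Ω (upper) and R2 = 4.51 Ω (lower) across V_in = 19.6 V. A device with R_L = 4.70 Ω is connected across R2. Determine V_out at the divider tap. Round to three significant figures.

First combine the lower leg with the load: R2 ‖ R_L = 2.302 Ω.
Then V_out = V_in · R2'/(R1 + R2') = 19.6 × 2.302/19.60 = 2.301 V.

V_out ≈ 2.30 V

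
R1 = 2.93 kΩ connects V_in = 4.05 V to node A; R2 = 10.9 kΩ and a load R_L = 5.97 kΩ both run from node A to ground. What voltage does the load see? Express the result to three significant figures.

V_out ≈ 2.30 V

First combine the lower leg with the load: R2 ‖ R_L = 3.857 kΩ.
Now apply the divider: V_out = 4.05 × 0.5683 = 2.302 V.
(Unloaded it would be 3.19 V; the load pulls it down.)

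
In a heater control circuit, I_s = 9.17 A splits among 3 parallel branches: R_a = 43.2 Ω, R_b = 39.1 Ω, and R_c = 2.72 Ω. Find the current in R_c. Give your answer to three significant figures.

ΣG = 1/43.2 + 1/39.1 + 1/2.72 = 0.4164.
Current divider: I(R_c) = I_s · G_k/ΣG = 9.17 × (0.3676/0.4164) = 9.17 × 0.8830 = 8.097 A.

I ≈ 8.10 A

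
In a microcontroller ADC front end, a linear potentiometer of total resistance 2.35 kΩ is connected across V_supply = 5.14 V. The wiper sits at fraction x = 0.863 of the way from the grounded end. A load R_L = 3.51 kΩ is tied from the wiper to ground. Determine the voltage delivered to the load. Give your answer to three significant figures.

Split the track: R_lower = x·R_p = 2.028 kΩ, R_upper = (1−x)·R_p = 0.3220 kΩ.
R_L loads the lower segment: effective lower R = 1.285 kΩ.
V_out = 5.14 × 1.285/(0.3220 + 1.285) = 4.110 V.
(Unloaded: V_out = x·V_supply = 4.44 V.)

V_out ≈ 4.11 V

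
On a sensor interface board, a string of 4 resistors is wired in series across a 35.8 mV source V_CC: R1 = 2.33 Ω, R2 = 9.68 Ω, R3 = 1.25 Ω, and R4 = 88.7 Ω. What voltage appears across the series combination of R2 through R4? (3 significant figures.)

ΣR = 2.33 + 9.68 + 1.25 + 88.7 = 102.0 Ω.
R_{R2..R4} = 9.68 + 1.25 + 88.7 = 99.63 Ω.
Voltage divider: V = V_CC · (99.63 / 102.0) = 35.8 × 0.9771 = 34.98 mV.

V ≈ 35.0 mV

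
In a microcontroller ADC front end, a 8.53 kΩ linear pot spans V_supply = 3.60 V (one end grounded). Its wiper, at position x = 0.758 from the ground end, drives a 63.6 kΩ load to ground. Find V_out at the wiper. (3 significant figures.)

Split the track: R_lower = x·R_p = 6.466 kΩ, R_upper = (1−x)·R_p = 2.064 kΩ.
R_L loads the lower segment: effective lower R = 5.869 kΩ.
Loaded-divider output: V_out = 3.60 × 0.7398 = 2.663 V.

V_out ≈ 2.66 V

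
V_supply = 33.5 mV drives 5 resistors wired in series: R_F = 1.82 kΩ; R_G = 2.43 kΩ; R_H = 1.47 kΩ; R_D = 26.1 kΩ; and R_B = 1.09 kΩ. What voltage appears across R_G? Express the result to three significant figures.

Series total: ΣR = 1.82 + 2.43 + 1.47 + 26.1 + 1.09 = 32.91 kΩ.
V = V_supply · R/ΣR = 33.5 × 0.07384 = 2.474 mV.

V ≈ 2.47 mV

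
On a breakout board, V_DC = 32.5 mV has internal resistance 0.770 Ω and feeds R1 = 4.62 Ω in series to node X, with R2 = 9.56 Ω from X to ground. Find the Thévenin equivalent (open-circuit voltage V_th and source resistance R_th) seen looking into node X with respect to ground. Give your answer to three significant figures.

R1' = 0.770 + 4.62 = 5.390 Ω (source resistance + R1).
Open-circuit (no load on X): V_th = V_DC · R2/(R1' + R2) = 32.5 × 9.56/(5.390 + 9.56) = 20.78 mV.
Looking into X with the source shorted: R_th = R1'·R2/(R1'+R2) = 5.390 × 9.56/14.95 = 3.447 Ω.

V_th ≈ 20.8 mV, R_th ≈ 3.45 Ω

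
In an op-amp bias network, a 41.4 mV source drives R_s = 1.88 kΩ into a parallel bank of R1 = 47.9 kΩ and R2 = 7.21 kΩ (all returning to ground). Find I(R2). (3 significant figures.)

Combine the parallel branches: R_p = (1/47.9 + 1/7.21)⁻¹ = 6.267 kΩ.
V_A by voltage divider: V_A = 41.4 × 6.267/(1.88 + 6.267) = 31.85 mV.
I(R2) = V_A / R2 = 31.85/7.21 = 4.417 µA.
(Equivalently: I_total = 5.082 µA, then current-divider fraction G_k/ΣG = 0.8692.)

I ≈ 4.42 µA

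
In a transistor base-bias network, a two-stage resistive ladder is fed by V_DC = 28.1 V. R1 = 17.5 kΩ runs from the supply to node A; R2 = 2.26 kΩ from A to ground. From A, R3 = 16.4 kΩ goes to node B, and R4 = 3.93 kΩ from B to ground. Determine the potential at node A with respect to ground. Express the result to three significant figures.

The second stage (R3 + R4 = 20.33 kΩ) loads node A in parallel with R2.
Effective lower resistance at A: R2 ‖ 20.33 = 2.034 kΩ.
V_A = 28.1 × 2.034/(17.5 + 2.034) = 2.926 V.

V_A ≈ 2.93 V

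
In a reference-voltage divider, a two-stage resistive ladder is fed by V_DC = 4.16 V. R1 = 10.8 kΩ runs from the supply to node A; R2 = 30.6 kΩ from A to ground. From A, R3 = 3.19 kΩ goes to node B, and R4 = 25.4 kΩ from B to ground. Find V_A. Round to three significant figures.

Looking into the second stage from A: R3 + R4 = 28.59 kΩ appears in parallel with R2.
R2 ‖ (R3+R4) = 14.78 kΩ.
V_A = 4.16 × 14.78/(10.8 + 14.78) = 2.404 V.

V_A ≈ 2.40 V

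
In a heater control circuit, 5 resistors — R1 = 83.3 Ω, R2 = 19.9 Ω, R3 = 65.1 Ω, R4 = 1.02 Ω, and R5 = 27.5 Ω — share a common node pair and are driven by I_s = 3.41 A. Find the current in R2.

I ≈ 0.157 A

Conductances: ΣG = 1/83.3 + 1/19.9 + 1/65.1 + 1/1.02 + 1/27.5 = 1.094 (1/Ω).
Current divider: I(R2) = I_s · G_k/ΣG = 3.41 × (0.05025/1.094) = 3.41 × 0.04592 = 0.1566 A.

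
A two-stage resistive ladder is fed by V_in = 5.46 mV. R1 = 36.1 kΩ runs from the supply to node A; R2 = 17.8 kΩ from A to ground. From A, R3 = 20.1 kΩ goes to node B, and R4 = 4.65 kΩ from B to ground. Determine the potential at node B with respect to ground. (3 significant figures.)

The second stage (R3 + R4 = 24.75 kΩ) loads node A in parallel with R2.
Effective lower resistance at A: R2 ‖ 24.75 = 10.35 kΩ.
V_A = 5.46 × 10.35/(36.1 + 10.35) = 1.217 mV.
Stage 2 is unloaded, so V_B = V_A · R4/(R3+R4) = 1.217 × 4.65/24.75 = 0.2286 mV.

V_B ≈ 0.229 mV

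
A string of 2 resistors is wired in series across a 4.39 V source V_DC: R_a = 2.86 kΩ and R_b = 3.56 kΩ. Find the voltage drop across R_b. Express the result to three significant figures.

V ≈ 2.43 V

Total series resistance ΣR = 2.86 + 3.56 = 6.420 kΩ.
By the voltage-divider rule, V = 4.39 × 3.560/6.420 = 2.434 V.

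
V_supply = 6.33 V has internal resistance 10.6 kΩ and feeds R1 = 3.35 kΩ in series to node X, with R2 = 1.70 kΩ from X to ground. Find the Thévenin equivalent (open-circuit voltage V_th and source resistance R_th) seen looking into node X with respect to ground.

R1' = 10.6 + 3.35 = 13.95 kΩ (source resistance + R1).
V_th is the unloaded tap voltage: V_supply · R2/(R1'+R2) = 6.33 × 0.1086 = 0.6876 V.
Zeroing V_supply shorts the top of R1' to ground, so R_th = R1' ‖ R2 = 1.515 kΩ.

V_th ≈ 0.688 V, R_th ≈ 1.52 kΩ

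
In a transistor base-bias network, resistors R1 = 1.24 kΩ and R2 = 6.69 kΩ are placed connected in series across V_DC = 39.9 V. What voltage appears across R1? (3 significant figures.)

ΣR = 1.24 + 6.69 = 7.930 kΩ.
By the voltage-divider rule, V = 39.9 × 1.240/7.930 = 6.239 V.

V ≈ 6.24 V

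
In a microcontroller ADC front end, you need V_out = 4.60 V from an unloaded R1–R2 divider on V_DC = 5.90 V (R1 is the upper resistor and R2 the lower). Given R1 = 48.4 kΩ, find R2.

R2 ≈ 171 kΩ

V_out/V_DC = R2/(R1+R2) = 0.7797.
So R2 = R1 · V_out/(V_DC − V_out) = 48.4 × 4.60/(5.90 − 4.60) = 48.4 × 3.538 = 171.3 kΩ.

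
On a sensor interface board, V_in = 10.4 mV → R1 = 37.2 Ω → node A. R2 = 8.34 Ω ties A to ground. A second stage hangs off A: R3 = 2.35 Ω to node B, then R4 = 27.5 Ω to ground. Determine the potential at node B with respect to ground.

The second stage (R3 + R4 = 29.85 Ω) loads node A in parallel with R2.
R2 ‖ (R3+R4) = 6.519 Ω.
V_A = 10.4 × 6.519/(37.2 + 6.519) = 1.551 mV.
Then the unloaded second divider: V_B = V_A × R4/(R3+R4) = 1.551 × 0.9213 = 1.429 mV.

V_B ≈ 1.43 mV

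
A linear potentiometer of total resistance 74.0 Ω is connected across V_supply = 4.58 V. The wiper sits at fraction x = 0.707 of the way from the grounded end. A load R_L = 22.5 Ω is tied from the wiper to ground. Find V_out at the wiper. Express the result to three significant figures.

V_out ≈ 1.93 V

Lower segment x·R_p = 52.32 Ω; upper segment (1−x)·R_p = 21.68 Ω.
(x·R_p) ‖ R_L = 15.73 Ω.
V_out = 4.58 × 15.73/(21.68 + 15.73) = 1.926 V.
(Unloaded: V_out = x·V_supply = 3.24 V.)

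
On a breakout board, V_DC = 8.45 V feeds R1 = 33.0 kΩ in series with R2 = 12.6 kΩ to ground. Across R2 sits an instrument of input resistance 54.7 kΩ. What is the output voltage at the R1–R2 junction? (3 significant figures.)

The load sits in parallel with R2, giving an effective lower resistance R2' = R2·R_L/(R2+R_L) = 10.24 kΩ.
Voltage divider with the loaded lower leg: V_out = 8.45 × 10.24/(33.0 + 10.24) = 8.45 × 0.2368 = 2.001 V.

V_out ≈ 2.00 V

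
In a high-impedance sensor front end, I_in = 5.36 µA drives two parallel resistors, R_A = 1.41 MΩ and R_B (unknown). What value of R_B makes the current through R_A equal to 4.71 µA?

The fraction through R_A equals R_B/(R_A+R_B).
With f = 0.8787, R_B = R_A · f/(1−f) = 1.41 × 7.246 = 10.22 MΩ.

R_B ≈ 10.2 MΩ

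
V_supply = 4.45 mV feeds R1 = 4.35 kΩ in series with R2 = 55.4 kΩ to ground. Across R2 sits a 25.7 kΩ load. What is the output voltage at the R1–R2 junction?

V_out ≈ 3.57 mV

First combine the lower leg with the load: R2 ‖ R_L = 17.56 kΩ.
Then V_out = V_supply · R2'/(R1 + R2') = 4.45 × 17.56/21.91 = 3.566 mV.
(Unloaded it would be 4.13 mV; the load pulls it down.)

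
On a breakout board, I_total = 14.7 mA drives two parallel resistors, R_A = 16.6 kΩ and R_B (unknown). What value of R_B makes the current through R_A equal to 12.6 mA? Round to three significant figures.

The fraction through R_A equals R_B/(R_A+R_B).
With f = 0.8571, R_B = R_A · f/(1−f) = 16.6 × 6.000 = 99.60 kΩ.

R_B ≈ 99.6 kΩ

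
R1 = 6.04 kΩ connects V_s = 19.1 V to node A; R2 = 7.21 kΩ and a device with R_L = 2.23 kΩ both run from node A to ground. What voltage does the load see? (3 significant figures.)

V_out ≈ 4.20 V

First combine the lower leg with the load: R2 ‖ R_L = 1.703 kΩ.
Then V_out = V_s · R2'/(R1 + R2') = 19.1 × 1.703/7.743 = 4.201 V.
(Unloaded it would be 10.4 V; the load pulls it down.)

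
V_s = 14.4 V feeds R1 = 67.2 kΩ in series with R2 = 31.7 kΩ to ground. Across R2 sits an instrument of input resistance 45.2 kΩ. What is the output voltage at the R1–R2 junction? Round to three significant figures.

First combine the lower leg with the load: R2 ‖ R_L = 18.63 kΩ.
Now apply the divider: V_out = 14.4 × 0.2171 = 3.126 V.

V_out ≈ 3.13 V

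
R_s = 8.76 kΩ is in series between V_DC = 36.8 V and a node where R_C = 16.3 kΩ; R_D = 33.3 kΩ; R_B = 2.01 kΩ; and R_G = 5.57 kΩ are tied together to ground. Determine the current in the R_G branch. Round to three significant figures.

Combine the parallel branches: R_p = (1/16.3 + 1/33.3 + 1/2.01 + 1/5.57)⁻¹ = 1.301 kΩ.
Node voltage V_A = V_DC · R_p/(R_s + R_p) = 36.8 × 0.1293 = 4.760 V.
Branch current I = V_A/R_G = 4.760/5.57 = 0.8545 mA.
(Equivalently: I_total = 3.658 mA, then current-divider fraction G_k/ΣG = 0.2336.)

I ≈ 0.855 mA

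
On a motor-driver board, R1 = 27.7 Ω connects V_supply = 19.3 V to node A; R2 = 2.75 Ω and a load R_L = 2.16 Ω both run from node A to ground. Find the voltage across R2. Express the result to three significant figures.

First combine the lower leg with the load: R2 ‖ R_L = 1.210 Ω.
Then V_out = V_supply · R2'/(R1 + R2') = 19.3 × 1.210/28.91 = 0.8076 V.

V_out ≈ 0.808 V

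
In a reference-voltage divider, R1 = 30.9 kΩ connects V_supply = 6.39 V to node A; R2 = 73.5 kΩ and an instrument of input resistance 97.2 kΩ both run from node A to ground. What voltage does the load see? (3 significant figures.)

First combine the lower leg with the load: R2 ‖ R_L = 41.85 kΩ.
Now apply the divider: V_out = 6.39 × 0.5753 = 3.676 V.
(Unloaded it would be 4.50 V; the load pulls it down.)

V_out ≈ 3.68 V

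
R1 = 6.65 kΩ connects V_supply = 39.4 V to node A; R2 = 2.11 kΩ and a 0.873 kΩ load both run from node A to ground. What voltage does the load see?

The load sits in parallel with R2, giving an effective lower resistance R2' = R2·R_L/(R2+R_L) = 0.6175 kΩ.
Now apply the divider: V_out = 39.4 × 0.08497 = 3.348 V.

V_out ≈ 3.35 V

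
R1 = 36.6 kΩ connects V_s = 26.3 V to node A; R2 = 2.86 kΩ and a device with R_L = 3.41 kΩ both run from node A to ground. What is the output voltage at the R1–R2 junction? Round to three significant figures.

First combine the lower leg with the load: R2 ‖ R_L = 1.555 kΩ.
Then V_out = V_s · R2'/(R1 + R2') = 26.3 × 1.555/38.16 = 1.072 V.
(Unloaded it would be 1.91 V; the load pulls it down.)

V_out ≈ 1.07 V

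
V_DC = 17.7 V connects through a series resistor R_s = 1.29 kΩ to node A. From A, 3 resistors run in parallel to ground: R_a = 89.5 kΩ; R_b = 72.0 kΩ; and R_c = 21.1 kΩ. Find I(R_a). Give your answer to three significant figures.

I ≈ 0.181 mA

Equivalent of the parallel group: R_p = 13.80 kΩ.
V_A = 17.7 × 13.80/15.09 = 16.19 V.
I(R_a) = V_A / R_a = 16.19/89.5 = 0.1809 mA.
(Check via current divider: I_total = 1.173 mA; share G_k/ΣG = 0.1542 → same result.)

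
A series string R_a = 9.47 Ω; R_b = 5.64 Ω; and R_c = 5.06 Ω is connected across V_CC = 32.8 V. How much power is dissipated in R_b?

ΣR = 20.17 Ω → I = 32.8/20.17 = 1.626 A.
V(R_b) = I·R = 9.172 V; P = V·I = 9.172 × 1.626 = 14.91 W.

P ≈ 14.9 W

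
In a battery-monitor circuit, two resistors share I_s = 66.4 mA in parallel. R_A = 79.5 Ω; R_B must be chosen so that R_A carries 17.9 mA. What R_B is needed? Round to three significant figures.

Two-branch current divider: I_A = I_s · R_B/(R_A + R_B).
17.9/66.4 = R_B/(R_A + R_B) → R_B = R_A · (0.2696)/(1 − 0.2696) = 79.5 × 0.3691 = 29.34 Ω.

R_B ≈ 29.3 Ω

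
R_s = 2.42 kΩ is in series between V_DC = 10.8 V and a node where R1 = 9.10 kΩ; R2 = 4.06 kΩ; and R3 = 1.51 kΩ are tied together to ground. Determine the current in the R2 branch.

I ≈ 0.768 mA

Parallel bank: R_p = 1/(1/9.10 + 1/4.06 + 1/1.51) = 0.9819 kΩ.
Node voltage V_A = V_DC · R_p/(R_s + R_p) = 10.8 × 0.2886 = 3.117 V.
Branch current I = V_A/R2 = 3.117/4.06 = 0.7678 mA.
(Check via current divider: I_total = 3.175 mA; share G_k/ΣG = 0.2418 → same result.)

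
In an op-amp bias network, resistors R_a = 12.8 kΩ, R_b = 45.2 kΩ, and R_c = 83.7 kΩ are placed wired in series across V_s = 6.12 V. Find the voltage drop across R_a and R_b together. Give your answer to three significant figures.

V ≈ 2.51 V

Total series resistance ΣR = 12.8 + 45.2 + 83.7 = 141.7 kΩ.
R_{R_a..R_b} = 12.8 + 45.2 = 58.00 kΩ.
V = V_s · R/ΣR = 6.12 × 0.4093 = 2.505 V.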